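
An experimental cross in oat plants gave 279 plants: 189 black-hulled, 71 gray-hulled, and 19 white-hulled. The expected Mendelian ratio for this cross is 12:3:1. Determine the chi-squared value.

8.775

Under the 12:3:1 hypothesis (Σ ratio = 16, N = 279):
  black-hulled: 279 × 12/16 = 209.25
  gray-hulled: 279 × 3/16 = 52.3125
  white-hulled: 279 × 1/16 = 17.4375
χ² = Σ (O − E)² / E
  black-hulled: (189 − 209.25)² / 209.25 = 1.9597
  gray-hulled: (71 − 52.3125)² / 52.3125 = 6.6757
  white-hulled: (19 − 17.4375)² / 17.4375 = 0.1400
χ² = 1.9597 + 6.6757 + 0.1400 = 8.7754 ≈ 8.775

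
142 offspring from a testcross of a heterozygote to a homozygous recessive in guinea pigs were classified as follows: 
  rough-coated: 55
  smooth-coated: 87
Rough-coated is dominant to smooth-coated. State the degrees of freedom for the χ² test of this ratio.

A testcross of a heterozygote (Aa × aa) gives a 1:1 phenotypic ratio.
A goodness-of-fit test with 2 phenotype classes has df = 2 − 1 = 1.

1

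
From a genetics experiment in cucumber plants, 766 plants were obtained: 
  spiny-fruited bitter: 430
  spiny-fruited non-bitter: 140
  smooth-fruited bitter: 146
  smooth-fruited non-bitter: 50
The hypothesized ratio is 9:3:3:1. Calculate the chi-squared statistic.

Expected counts for N = 766 under a 9:3:3:1 ratio (total parts = 16):
  spiny-fruited bitter: 766 × 9/16 = 430.875
  spiny-fruited non-bitter: 766 × 3/16 = 143.625
  smooth-fruited bitter: 766 × 3/16 = 143.625
  smooth-fruited non-bitter: 766 × 1/16 = 47.875
χ² = Σ (O − E)² / E
  spiny-fruited bitter: (430 − 430.875)² / 430.875 = 0.0018
  spiny-fruited non-bitter: (140 − 143.625)² / 143.625 = 0.0915
  smooth-fruited bitter: (146 − 143.625)² / 143.625 = 0.0393
  smooth-fruited non-bitter: (50 − 47.875)² / 47.875 = 0.0943
χ² = 0.0018 + 0.0915 + 0.0393 + 0.0943 = 0.2269 ≈ 0.227

0.227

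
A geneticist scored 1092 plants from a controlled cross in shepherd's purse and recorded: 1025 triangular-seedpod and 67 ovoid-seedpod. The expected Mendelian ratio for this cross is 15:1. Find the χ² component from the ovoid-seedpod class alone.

Total ratio parts = 16. Expected numbers out of 1092:
  triangular-seedpod: 1092 × 15/16 = 1023.75
  ovoid-seedpod: 1092 × 1/16 = 68.25
Contribution of ovoid-seedpod: (67 − 68.25)² / 68.25 = 0.0229

0.023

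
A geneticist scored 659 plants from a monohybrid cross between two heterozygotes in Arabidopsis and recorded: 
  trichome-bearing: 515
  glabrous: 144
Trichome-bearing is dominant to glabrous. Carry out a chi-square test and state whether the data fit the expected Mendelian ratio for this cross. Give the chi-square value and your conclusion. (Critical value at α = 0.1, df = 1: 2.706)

For a monohybrid cross between heterozygotes with complete dominance, the expected phenotypic ratio is 3:1.
Under the 3:1 hypothesis (Σ ratio = 4, N = 659):
  trichome-bearing: 659 × 3/4 = 494.25
  glabrous: 659 × 1/4 = 164.75
χ² = Σ (O − E)² / E
  trichome-bearing: (515 − 494.25)² / 494.25 = 0.8711
  glabrous: (144 − 164.75)² / 164.75 = 2.6134
χ² = 0.8711 + 2.6134 = 3.4845 ≈ 3.485
Degrees of freedom = 2 − 1 = 1; critical value at α = 0.1 is 2.706.
Since 3.485 > 2.706, we reject the null hypothesis — the data do not fit the 3:1 ratio.

3.485; not consistent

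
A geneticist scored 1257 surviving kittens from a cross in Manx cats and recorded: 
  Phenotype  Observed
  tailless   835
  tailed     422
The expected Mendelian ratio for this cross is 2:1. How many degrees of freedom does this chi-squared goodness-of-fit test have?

A goodness-of-fit test with 2 phenotype classes has df = 2 − 1 = 1.

1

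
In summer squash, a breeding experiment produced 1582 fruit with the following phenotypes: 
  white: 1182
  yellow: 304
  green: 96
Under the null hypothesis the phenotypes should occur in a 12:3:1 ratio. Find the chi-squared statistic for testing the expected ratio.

0.284

The 12:3:1 ratio has 16 parts, so with N = 1582 the expected counts are:
  white: 1582 × 12/16 = 1186.5
  yellow: 1582 × 3/16 = 296.625
  green: 1582 × 1/16 = 98.875
χ² = Σ (O − E)² / E
  white: (1182 − 1186.5)² / 1186.5 = 0.0171
  yellow: (304 − 296.625)² / 296.625 = 0.1834
  green: (96 − 98.875)² / 98.875 = 0.0836
χ² = 0.0171 + 0.1834 + 0.0836 = 0.2841 ≈ 0.284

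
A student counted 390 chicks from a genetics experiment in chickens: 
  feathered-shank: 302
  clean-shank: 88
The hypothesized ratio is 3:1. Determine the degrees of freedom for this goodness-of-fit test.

1

A goodness-of-fit test with 2 phenotype classes has df = 2 − 1 = 1.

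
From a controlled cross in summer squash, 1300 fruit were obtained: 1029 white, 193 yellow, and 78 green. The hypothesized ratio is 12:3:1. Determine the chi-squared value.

Expected counts for N = 1300 under a 12:3:1 ratio (total parts = 16):
  white: 1300 × 12/16 = 975
  yellow: 1300 × 3/16 = 243.75
  green: 1300 × 1/16 = 81.25
χ² = Σ (O − E)² / E
  white: (1029 − 975)² / 975 = 2.9908
  yellow: (193 − 243.75)² / 243.75 = 10.5664
  green: (78 − 81.25)² / 81.25 = 0.1300
χ² = 2.9908 + 10.5664 + 0.1300 = 13.6872 ≈ 13.687

13.687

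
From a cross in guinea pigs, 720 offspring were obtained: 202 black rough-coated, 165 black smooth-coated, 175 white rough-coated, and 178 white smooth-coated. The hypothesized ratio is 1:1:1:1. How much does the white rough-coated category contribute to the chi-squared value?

Expected counts for N = 720 under a 1:1:1:1 ratio (total parts = 4):
  black rough-coated: 720 × 1/4 = 180
  black smooth-coated: 720 × 1/4 = 180
  white rough-coated: 720 × 1/4 = 180
  white smooth-coated: 720 × 1/4 = 180
Contribution of white rough-coated: (175 − 180)² / 180 = 0.1389

0.139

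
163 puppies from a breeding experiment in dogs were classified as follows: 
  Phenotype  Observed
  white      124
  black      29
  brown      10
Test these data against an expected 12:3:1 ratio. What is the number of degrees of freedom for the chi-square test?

A goodness-of-fit test with 3 phenotype classes has df = 3 − 1 = 2.

2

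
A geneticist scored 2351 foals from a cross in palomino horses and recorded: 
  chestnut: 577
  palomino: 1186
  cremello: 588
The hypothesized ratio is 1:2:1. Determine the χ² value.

0.291

The 1:2:1 ratio has 4 parts, so with N = 2351 the expected counts are:
  chestnut: 2351 × 1/4 = 587.75
  palomino: 2351 × 2/4 = 1175.5
  cremello: 2351 × 1/4 = 587.75
χ² = Σ (O − E)² / E
  chestnut: (577 − 587.75)² / 587.75 = 0.1966
  palomino: (1186 − 1175.5)² / 1175.5 = 0.0938
  cremello: (588 − 587.75)² / 587.75 = 0.0001
χ² = 0.1966 + 0.0938 + 0.0001 = 0.2905 ≈ 0.291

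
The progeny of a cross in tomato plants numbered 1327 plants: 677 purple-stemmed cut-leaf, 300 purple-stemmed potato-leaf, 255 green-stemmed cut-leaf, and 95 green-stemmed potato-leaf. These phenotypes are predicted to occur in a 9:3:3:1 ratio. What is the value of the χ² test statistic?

18.898

The 9:3:3:1 ratio has 16 parts, so with N = 1327 the expected counts are:
  purple-stemmed cut-leaf: 1327 × 9/16 = 746.4375
  purple-stemmed potato-leaf: 1327 × 3/16 = 248.8125
  green-stemmed cut-leaf: 1327 × 3/16 = 248.8125
  green-stemmed potato-leaf: 1327 × 1/16 = 82.9375
χ² = Σ (O − E)² / E
  purple-stemmed cut-leaf: (677 − 746.4375)² / 746.4375 = 6.4594
  purple-stemmed potato-leaf: (300 − 248.8125)² / 248.8125 = 10.5307
  green-stemmed cut-leaf: (255 − 248.8125)² / 248.8125 = 0.1539
  green-stemmed potato-leaf: (95 − 82.9375)² / 82.9375 = 1.7544
χ² = 6.4594 + 10.5307 + 0.1539 + 1.7544 = 18.8984 ≈ 18.898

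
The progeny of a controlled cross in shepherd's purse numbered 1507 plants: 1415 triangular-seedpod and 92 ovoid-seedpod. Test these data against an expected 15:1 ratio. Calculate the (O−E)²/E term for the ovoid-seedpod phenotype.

Total ratio parts = 16. Expected numbers out of 1507:
  triangular-seedpod: 1507 × 15/16 = 1412.8125
  ovoid-seedpod: 1507 × 1/16 = 94.1875
Contribution of ovoid-seedpod: (92 − 94.1875)² / 94.1875 = 0.0508

0.051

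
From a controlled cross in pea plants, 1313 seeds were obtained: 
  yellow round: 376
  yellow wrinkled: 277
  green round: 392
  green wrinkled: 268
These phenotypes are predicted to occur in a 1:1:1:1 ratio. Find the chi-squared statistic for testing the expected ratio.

38.388

Expected counts for N = 1313 under a 1:1:1:1 ratio (total parts = 4):
  yellow round: 1313 × 1/4 = 328.25
  yellow wrinkled: 1313 × 1/4 = 328.25
  green round: 1313 × 1/4 = 328.25
  green wrinkled: 1313 × 1/4 = 328.25
χ² = Σ (O − E)² / E
  yellow round: (376 − 328.25)² / 328.25 = 6.9461
  yellow wrinkled: (277 − 328.25)² / 328.25 = 8.0017
  green round: (392 − 328.25)² / 328.25 = 12.3810
  green wrinkled: (268 − 328.25)² / 328.25 = 11.0588
χ² = 6.9461 + 8.0017 + 12.3810 + 11.0588 = 38.3876 ≈ 38.388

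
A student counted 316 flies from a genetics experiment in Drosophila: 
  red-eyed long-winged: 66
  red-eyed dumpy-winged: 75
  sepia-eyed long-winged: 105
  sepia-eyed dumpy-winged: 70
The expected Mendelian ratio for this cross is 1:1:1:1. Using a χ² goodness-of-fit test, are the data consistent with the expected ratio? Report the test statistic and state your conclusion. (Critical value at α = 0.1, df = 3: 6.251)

11.924; not consistent

Total ratio parts = 4. Expected numbers out of 316:
  red-eyed long-winged: 316 × 1/4 = 79
  red-eyed dumpy-winged: 316 × 1/4 = 79
  sepia-eyed long-winged: 316 × 1/4 = 79
  sepia-eyed dumpy-winged: 316 × 1/4 = 79
χ² = Σ (O − E)² / E
  red-eyed long-winged: (66 − 79)² / 79 = 2.1392
  red-eyed dumpy-winged: (75 − 79)² / 79 = 0.2025
  sepia-eyed long-winged: (105 − 79)² / 79 = 8.5570
  sepia-eyed dumpy-winged: (70 − 79)² / 79 = 1.0253
χ² = 2.1392 + 0.2025 + 8.5570 + 1.0253 = 11.924
Degrees of freedom = 4 − 1 = 3; critical value at α = 0.1 is 6.251.
Since 11.924 > 6.251, we reject the null hypothesis — the data do not fit the 1:1:1:1 ratio.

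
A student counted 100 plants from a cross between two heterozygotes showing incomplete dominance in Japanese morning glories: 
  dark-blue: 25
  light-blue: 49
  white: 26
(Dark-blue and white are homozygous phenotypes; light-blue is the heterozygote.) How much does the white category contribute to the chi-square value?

0.040

With incomplete dominance, a heterozygote × heterozygote cross gives a 1:2:1 phenotypic ratio.
The 1:2:1 ratio has 4 parts, so with N = 100 the expected counts are:
  dark-blue: 100 × 1/4 = 25
  light-blue: 100 × 2/4 = 50
  white: 100 × 1/4 = 25
Contribution of white: (26 − 25)² / 25 = 0.0400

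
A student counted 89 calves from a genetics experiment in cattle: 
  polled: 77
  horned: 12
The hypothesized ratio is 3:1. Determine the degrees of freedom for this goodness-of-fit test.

1

A goodness-of-fit test with 2 phenotype classes has df = 2 − 1 = 1.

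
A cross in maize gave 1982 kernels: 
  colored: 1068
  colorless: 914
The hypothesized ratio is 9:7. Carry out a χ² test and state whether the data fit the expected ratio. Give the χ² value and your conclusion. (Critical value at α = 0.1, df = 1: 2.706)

Under the 9:7 hypothesis (Σ ratio = 16, N = 1982):
  colored: 1982 × 9/16 = 1114.875
  colorless: 1982 × 7/16 = 867.125
χ² = Σ (O − E)² / E
  colored: (1068 − 1114.875)² / 1114.875 = 1.9709
  colorless: (914 − 867.125)² / 867.125 = 2.5340
χ² = 1.9709 + 2.5340 = 4.5049 ≈ 4.505
Degrees of freedom = 2 − 1 = 1; critical value at α = 0.1 is 2.706.
Since 4.505 > 2.706, we reject the null hypothesis — the data do not fit the 9:7 ratio.

4.505; not consistent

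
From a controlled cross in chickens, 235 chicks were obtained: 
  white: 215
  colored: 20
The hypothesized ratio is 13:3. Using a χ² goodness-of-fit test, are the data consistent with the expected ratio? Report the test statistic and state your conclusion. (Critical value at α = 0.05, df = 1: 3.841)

Expected counts for N = 235 under a 13:3 ratio (total parts = 16):
  white: 235 × 13/16 = 190.9375
  colored: 235 × 3/16 = 44.0625
χ² = Σ (O − E)² / E
  white: (215 − 190.9375)² / 190.9375 = 3.0324
  colored: (20 − 44.0625)² / 44.0625 = 13.1405
χ² = 3.0324 + 13.1405 = 16.1729 ≈ 16.173
Degrees of freedom = 2 − 1 = 1; critical value at α = 0.05 is 3.841.
Since 16.173 > 3.841, we reject the null hypothesis — the data do not fit the 13:3 ratio.

16.173; not consistent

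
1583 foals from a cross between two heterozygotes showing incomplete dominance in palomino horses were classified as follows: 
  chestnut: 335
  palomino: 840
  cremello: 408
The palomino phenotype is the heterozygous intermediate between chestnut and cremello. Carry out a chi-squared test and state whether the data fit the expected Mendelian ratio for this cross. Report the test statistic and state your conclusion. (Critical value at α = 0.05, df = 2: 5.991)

12.677; not consistent

With incomplete dominance, a heterozygote × heterozygote cross gives a 1:2:1 phenotypic ratio.
The 1:2:1 ratio has 4 parts, so with N = 1583 the expected counts are:
  chestnut: 1583 × 1/4 = 395.75
  palomino: 1583 × 2/4 = 791.5
  cremello: 1583 × 1/4 = 395.75
χ² = Σ (O − E)² / E
  chestnut: (335 − 395.75)² / 395.75 = 9.3255
  palomino: (840 − 791.5)² / 791.5 = 2.9719
  cremello: (408 − 395.75)² / 395.75 = 0.3792
χ² = 9.3255 + 2.9719 + 0.3792 = 12.6766 ≈ 12.677
Degrees of freedom = 3 − 1 = 2; critical value at α = 0.05 is 5.991.
Since 12.677 > 5.991, we reject the null hypothesis — the data do not fit the 1:2:1 ratio.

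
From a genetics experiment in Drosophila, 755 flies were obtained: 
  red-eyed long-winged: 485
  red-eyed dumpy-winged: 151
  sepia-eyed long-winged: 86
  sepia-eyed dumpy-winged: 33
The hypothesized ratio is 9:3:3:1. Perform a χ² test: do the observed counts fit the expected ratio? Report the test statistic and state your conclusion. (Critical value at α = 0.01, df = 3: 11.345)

Expected counts for N = 755 under a 9:3:3:1 ratio (total parts = 16):
  red-eyed long-winged: 755 × 9/16 = 424.6875
  red-eyed dumpy-winged: 755 × 3/16 = 141.5625
  sepia-eyed long-winged: 755 × 3/16 = 141.5625
  sepia-eyed dumpy-winged: 755 × 1/16 = 47.1875
χ² = Σ (O − E)² / E
  red-eyed long-winged: (485 − 424.6875)² / 424.6875 = 8.5654
  red-eyed dumpy-winged: (151 − 141.5625)² / 141.5625 = 0.6292
  sepia-eyed long-winged: (86 − 141.5625)² / 141.5625 = 21.8080
  sepia-eyed dumpy-winged: (33 − 47.1875)² / 47.1875 = 4.2656
χ² = 8.5654 + 0.6292 + 21.8080 + 4.2656 = 35.2682 ≈ 35.268
Degrees of freedom = 4 − 1 = 3; critical value at α = 0.01 is 11.345.
Since 35.268 > 11.345, we reject the null hypothesis — the data do not fit the 9:3:3:1 ratio.

35.268; not consistent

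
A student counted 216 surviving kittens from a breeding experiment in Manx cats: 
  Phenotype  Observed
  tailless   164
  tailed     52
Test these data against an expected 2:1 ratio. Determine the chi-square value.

The 2:1 ratio has 3 parts, so with N = 216 the expected counts are:
  tailless: 216 × 2/3 = 144
  tailed: 216 × 1/3 = 72
χ² = Σ (O − E)² / E
  tailless: (164 − 144)² / 144 = 2.7778
  tailed: (52 − 72)² / 72 = 5.5556
χ² = 2.7778 + 5.5556 = 8.3334 ≈ 8.333

8.333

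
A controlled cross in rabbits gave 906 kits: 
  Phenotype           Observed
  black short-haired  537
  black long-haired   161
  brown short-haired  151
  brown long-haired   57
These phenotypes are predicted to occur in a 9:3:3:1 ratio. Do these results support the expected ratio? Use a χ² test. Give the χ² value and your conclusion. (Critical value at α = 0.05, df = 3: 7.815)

4.034; consistent

Expected counts for N = 906 under a 9:3:3:1 ratio (total parts = 16):
  black short-haired: 906 × 9/16 = 509.625
  black long-haired: 906 × 3/16 = 169.875
  brown short-haired: 906 × 3/16 = 169.875
  brown long-haired: 906 × 1/16 = 56.625
χ² = Σ (O − E)² / E
  black short-haired: (537 − 509.625)² / 509.625 = 1.4705
  black long-haired: (161 − 169.875)² / 169.875 = 0.4637
  brown short-haired: (151 − 169.875)² / 169.875 = 2.0972
  brown long-haired: (57 − 56.625)² / 56.625 = 0.0025
χ² = 1.4705 + 0.4637 + 2.0972 + 0.0025 = 4.0339 ≈ 4.034
Degrees of freedom = 4 − 1 = 3; critical value at α = 0.05 is 7.815.
Since 4.034 < 7.815, we fail to reject the null hypothesis — the data are consistent with the 9:3:3:1 ratio.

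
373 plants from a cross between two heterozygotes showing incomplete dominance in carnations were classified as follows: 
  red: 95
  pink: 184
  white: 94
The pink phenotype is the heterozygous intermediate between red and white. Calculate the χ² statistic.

0.072

With incomplete dominance, a heterozygote × heterozygote cross gives a 1:2:1 phenotypic ratio.
Under the 1:2:1 hypothesis (Σ ratio = 4, N = 373):
  red: 373 × 1/4 = 93.25
  pink: 373 × 2/4 = 186.5
  white: 373 × 1/4 = 93.25
χ² = Σ (O − E)² / E
  red: (95 − 93.25)² / 93.25 = 0.0328
  pink: (184 − 186.5)² / 186.5 = 0.0335
  white: (94 − 93.25)² / 93.25 = 0.0060
χ² = 0.0328 + 0.0335 + 0.0060 = 0.0723 ≈ 0.072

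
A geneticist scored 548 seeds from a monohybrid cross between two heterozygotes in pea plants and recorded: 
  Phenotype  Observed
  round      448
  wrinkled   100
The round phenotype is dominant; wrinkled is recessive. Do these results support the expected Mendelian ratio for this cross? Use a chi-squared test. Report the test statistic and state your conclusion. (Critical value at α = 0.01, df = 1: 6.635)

13.324; not consistent

For a monohybrid cross between heterozygotes with complete dominance, the expected phenotypic ratio is 3:1.
Under the 3:1 hypothesis (Σ ratio = 4, N = 548):
  round: 548 × 3/4 = 411
  wrinkled: 548 × 1/4 = 137
χ² = Σ (O − E)² / E
  round: (448 − 411)² / 411 = 3.3309
  wrinkled: (100 − 137)² / 137 = 9.9927
χ² = 3.3309 + 9.9927 = 13.3236 ≈ 13.324
Degrees of freedom = 2 − 1 = 1; critical value at α = 0.01 is 6.635.
Since 13.324 > 6.635, we reject the null hypothesis — the data do not fit the 3:1 ratio.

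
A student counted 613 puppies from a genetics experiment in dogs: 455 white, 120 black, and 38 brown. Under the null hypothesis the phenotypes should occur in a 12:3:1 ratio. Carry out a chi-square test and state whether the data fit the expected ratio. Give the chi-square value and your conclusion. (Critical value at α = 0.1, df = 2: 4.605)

Under the 12:3:1 hypothesis (Σ ratio = 16, N = 613):
  white: 613 × 12/16 = 459.75
  black: 613 × 3/16 = 114.9375
  brown: 613 × 1/16 = 38.3125
χ² = Σ (O − E)² / E
  white: (455 − 459.75)² / 459.75 = 0.0491
  black: (120 − 114.9375)² / 114.9375 = 0.2230
  brown: (38 − 38.3125)² / 38.3125 = 0.0025
χ² = 0.0491 + 0.2230 + 0.0025 = 0.2746 ≈ 0.275
Degrees of freedom = 3 − 1 = 2; critical value at α = 0.1 is 4.605.
Since 0.275 < 4.605, we fail to reject the null hypothesis — the data are consistent with the 12:3:1 ratio.

0.275; consistent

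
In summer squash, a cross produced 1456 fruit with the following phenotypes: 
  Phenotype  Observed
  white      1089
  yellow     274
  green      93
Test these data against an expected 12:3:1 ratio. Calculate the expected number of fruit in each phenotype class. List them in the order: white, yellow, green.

1092, 273, 91

Expected counts for N = 1456 under a 12:3:1 ratio (total parts = 16):
  white: 1456 × 12/16 = 1092
  yellow: 1456 × 3/16 = 273
  green: 1456 × 1/16 = 91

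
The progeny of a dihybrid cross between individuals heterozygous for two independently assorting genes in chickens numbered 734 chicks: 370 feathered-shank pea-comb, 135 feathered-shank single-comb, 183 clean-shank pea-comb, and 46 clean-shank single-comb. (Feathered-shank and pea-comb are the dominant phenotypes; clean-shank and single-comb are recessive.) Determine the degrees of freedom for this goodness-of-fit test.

A dihybrid F₂ with independent assortment and complete dominance at both loci gives a 9:3:3:1 phenotypic ratio.
A goodness-of-fit test with 4 phenotype classes has df = 4 − 1 = 3.

3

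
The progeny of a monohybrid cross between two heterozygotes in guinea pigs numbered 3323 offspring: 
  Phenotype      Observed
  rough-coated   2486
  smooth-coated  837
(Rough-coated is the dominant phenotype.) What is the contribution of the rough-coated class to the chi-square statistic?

For a monohybrid cross between heterozygotes with complete dominance, the expected phenotypic ratio is 3:1.
Total ratio parts = 4. Expected numbers out of 3323:
  rough-coated: 3323 × 3/4 = 2492.25
  smooth-coated: 3323 × 1/4 = 830.75
Contribution of rough-coated: (2486 − 2492.25)² / 2492.25 = 0.0157

0.016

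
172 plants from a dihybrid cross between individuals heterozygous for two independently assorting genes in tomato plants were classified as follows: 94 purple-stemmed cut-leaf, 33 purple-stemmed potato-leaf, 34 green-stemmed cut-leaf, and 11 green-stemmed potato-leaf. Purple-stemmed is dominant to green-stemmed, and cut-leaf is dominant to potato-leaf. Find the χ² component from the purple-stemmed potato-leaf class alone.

0.017

A dihybrid F₂ with independent assortment and complete dominance at both loci gives a 9:3:3:1 phenotypic ratio.
Under the 9:3:3:1 hypothesis (Σ ratio = 16, N = 172):
  purple-stemmed cut-leaf: 172 × 9/16 = 96.75
  purple-stemmed potato-leaf: 172 × 3/16 = 32.25
  green-stemmed cut-leaf: 172 × 3/16 = 32.25
  green-stemmed potato-leaf: 172 × 1/16 = 10.75
Contribution of purple-stemmed potato-leaf: (33 − 32.25)² / 32.25 = 0.0174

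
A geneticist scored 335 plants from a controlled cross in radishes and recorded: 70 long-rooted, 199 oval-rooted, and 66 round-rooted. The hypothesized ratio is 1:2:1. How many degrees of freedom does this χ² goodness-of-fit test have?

2

A goodness-of-fit test with 3 phenotype classes has df = 3 − 1 = 2.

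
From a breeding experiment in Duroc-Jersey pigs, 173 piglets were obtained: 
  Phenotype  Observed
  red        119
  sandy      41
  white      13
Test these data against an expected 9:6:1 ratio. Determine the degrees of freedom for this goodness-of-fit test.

2

A goodness-of-fit test with 3 phenotype classes has df = 3 − 1 = 2.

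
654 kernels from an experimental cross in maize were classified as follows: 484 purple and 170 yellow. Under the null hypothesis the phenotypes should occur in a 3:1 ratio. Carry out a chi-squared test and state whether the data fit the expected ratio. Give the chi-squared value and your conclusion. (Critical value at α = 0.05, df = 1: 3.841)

0.345; consistent

Under the 3:1 hypothesis (Σ ratio = 4, N = 654):
  purple: 654 × 3/4 = 490.5
  yellow: 654 × 1/4 = 163.5
χ² = Σ (O − E)² / E
  purple: (484 − 490.5)² / 490.5 = 0.0861
  yellow: (170 − 163.5)² / 163.5 = 0.2584
χ² = 0.0861 + 0.2584 = 0.3445 ≈ 0.345
Degrees of freedom = 2 − 1 = 1; critical value at α = 0.05 is 3.841.
Since 0.345 < 3.841, we fail to reject the null hypothesis — the data are consistent with the 3:1 ratio.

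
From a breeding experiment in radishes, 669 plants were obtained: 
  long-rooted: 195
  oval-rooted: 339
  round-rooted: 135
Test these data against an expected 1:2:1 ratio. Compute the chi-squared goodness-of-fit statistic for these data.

10.883

Total ratio parts = 4. Expected numbers out of 669:
  long-rooted: 669 × 1/4 = 167.25
  oval-rooted: 669 × 2/4 = 334.5
  round-rooted: 669 × 1/4 = 167.25
χ² = Σ (O − E)² / E
  long-rooted: (195 − 167.25)² / 167.25 = 4.6043
  oval-rooted: (339 − 334.5)² / 334.5 = 0.0605
  round-rooted: (135 − 167.25)² / 167.25 = 6.2186
χ² = 4.6043 + 0.0605 + 6.2186 = 10.8834 ≈ 10.883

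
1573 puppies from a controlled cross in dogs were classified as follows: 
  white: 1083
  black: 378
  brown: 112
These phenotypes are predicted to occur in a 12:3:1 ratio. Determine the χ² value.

33.233

Expected counts for N = 1573 under a 12:3:1 ratio (total parts = 16):
  white: 1573 × 12/16 = 1179.75
  black: 1573 × 3/16 = 294.9375
  brown: 1573 × 1/16 = 98.3125
χ² = Σ (O − E)² / E
  white: (1083 − 1179.75)² / 1179.75 = 7.9344
  black: (378 − 294.9375)² / 294.9375 = 23.3927
  brown: (112 − 98.3125)² / 98.3125 = 1.9056
χ² = 7.9344 + 23.3927 + 1.9056 = 33.2327 ≈ 33.233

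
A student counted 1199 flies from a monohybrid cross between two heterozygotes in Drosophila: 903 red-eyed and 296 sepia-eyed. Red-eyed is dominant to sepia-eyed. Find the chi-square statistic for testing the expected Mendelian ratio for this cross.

0.063

For a monohybrid cross between heterozygotes with complete dominance, the expected phenotypic ratio is 3:1.
Under the 3:1 hypothesis (Σ ratio = 4, N = 1199):
  red-eyed: 1199 × 3/4 = 899.25
  sepia-eyed: 1199 × 1/4 = 299.75
χ² = Σ (O − E)² / E
  red-eyed: (903 − 899.25)² / 899.25 = 0.0156
  sepia-eyed: (296 − 299.75)² / 299.75 = 0.0469
χ² = 0.0156 + 0.0469 = 0.0625 ≈ 0.063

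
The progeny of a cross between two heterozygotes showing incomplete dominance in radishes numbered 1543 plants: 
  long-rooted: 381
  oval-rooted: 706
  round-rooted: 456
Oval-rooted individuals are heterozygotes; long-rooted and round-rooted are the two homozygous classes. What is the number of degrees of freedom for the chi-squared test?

With incomplete dominance, a heterozygote × heterozygote cross gives a 1:2:1 phenotypic ratio.
A goodness-of-fit test with 3 phenotype classes has df = 3 − 1 = 2.

2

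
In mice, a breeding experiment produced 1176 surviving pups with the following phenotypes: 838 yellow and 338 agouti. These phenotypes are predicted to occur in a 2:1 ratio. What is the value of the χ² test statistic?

Under the 2:1 hypothesis (Σ ratio = 3, N = 1176):
  yellow: 1176 × 2/3 = 784
  agouti: 1176 × 1/3 = 392
χ² = Σ (O − E)² / E
  yellow: (838 − 784)² / 784 = 3.7194
  agouti: (338 − 392)² / 392 = 7.4388
χ² = 3.7194 + 7.4388 = 11.1582 ≈ 11.158

11.158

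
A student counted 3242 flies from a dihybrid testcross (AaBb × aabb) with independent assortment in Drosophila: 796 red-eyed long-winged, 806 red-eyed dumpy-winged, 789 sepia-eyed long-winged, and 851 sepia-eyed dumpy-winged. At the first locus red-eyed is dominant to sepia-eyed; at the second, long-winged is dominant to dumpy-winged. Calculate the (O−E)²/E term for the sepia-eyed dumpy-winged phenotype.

A dihybrid testcross with independent assortment gives a 1:1:1:1 ratio.
The 1:1:1:1 ratio has 4 parts, so with N = 3242 the expected counts are:
  red-eyed long-winged: 3242 × 1/4 = 810.5
  red-eyed dumpy-winged: 3242 × 1/4 = 810.5
  sepia-eyed long-winged: 3242 × 1/4 = 810.5
  sepia-eyed dumpy-winged: 3242 × 1/4 = 810.5
Contribution of sepia-eyed dumpy-winged: (851 − 810.5)² / 810.5 = 2.0238

2.024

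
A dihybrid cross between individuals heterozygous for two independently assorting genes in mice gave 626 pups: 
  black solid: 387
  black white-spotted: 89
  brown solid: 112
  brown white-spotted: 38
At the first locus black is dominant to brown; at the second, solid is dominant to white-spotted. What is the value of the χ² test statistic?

A dihybrid F₂ with independent assortment and complete dominance at both loci gives a 9:3:3:1 phenotypic ratio.
Under the 9:3:3:1 hypothesis (Σ ratio = 16, N = 626):
  black solid: 626 × 9/16 = 352.125
  black white-spotted: 626 × 3/16 = 117.375
  brown solid: 626 × 3/16 = 117.375
  brown white-spotted: 626 × 1/16 = 39.125
χ² = Σ (O − E)² / E
  black solid: (387 − 352.125)² / 352.125 = 3.4541
  black white-spotted: (89 − 117.375)² / 117.375 = 6.8596
  brown solid: (112 − 117.375)² / 117.375 = 0.2461
  brown white-spotted: (38 − 39.125)² / 39.125 = 0.0323
χ² = 3.4541 + 6.8596 + 0.2461 + 0.0323 = 10.5921 ≈ 10.592

10.592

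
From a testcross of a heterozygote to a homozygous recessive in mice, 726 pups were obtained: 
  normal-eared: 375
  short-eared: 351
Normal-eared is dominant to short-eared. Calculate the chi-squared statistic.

A testcross of a heterozygote (Aa × aa) gives a 1:1 phenotypic ratio.
Total ratio parts = 2. Expected numbers out of 726:
  normal-eared: 726 × 1/2 = 363
  short-eared: 726 × 1/2 = 363
χ² = Σ (O − E)² / E
  normal-eared: (375 − 363)² / 363 = 0.3967
  short-eared: (351 − 363)² / 363 = 0.3967
χ² = 0.3967 + 0.3967 = 0.7934 ≈ 0.793

0.793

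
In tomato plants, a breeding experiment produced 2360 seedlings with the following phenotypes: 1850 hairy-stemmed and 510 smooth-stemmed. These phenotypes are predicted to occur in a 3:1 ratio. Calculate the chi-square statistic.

14.463

Expected counts for N = 2360 under a 3:1 ratio (total parts = 4):
  hairy-stemmed: 2360 × 3/4 = 1770
  smooth-stemmed: 2360 × 1/4 = 590
χ² = Σ (O − E)² / E
  hairy-stemmed: (1850 − 1770)² / 1770 = 3.6158
  smooth-stemmed: (510 − 590)² / 590 = 10.8475
χ² = 3.6158 + 10.8475 = 14.4633 ≈ 14.463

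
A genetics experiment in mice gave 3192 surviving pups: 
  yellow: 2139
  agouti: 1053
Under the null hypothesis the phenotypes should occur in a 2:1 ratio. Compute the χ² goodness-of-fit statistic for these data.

0.171

Expected counts for N = 3192 under a 2:1 ratio (total parts = 3):
  yellow: 3192 × 2/3 = 2128
  agouti: 3192 × 1/3 = 1064
χ² = Σ (O − E)² / E
  yellow: (2139 − 2128)² / 2128 = 0.0569
  agouti: (1053 − 1064)² / 1064 = 0.1137
χ² = 0.0569 + 0.1137 = 0.1706 ≈ 0.171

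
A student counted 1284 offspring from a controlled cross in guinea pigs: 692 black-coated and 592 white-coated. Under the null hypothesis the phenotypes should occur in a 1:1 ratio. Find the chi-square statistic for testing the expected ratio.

7.788

The 1:1 ratio has 2 parts, so with N = 1284 the expected counts are:
  black-coated: 1284 × 1/2 = 642
  white-coated: 1284 × 1/2 = 642
χ² = Σ (O − E)² / E
  black-coated: (692 − 642)² / 642 = 3.8941
  white-coated: (592 − 642)² / 642 = 3.8941
χ² = 3.8941 + 3.8941 = 7.7882 ≈ 7.788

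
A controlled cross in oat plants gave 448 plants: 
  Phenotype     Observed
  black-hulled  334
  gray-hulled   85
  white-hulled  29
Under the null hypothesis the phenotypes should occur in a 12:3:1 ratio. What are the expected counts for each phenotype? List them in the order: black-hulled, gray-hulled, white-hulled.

336, 84, 28

Total ratio parts = 16. Expected numbers out of 448:
  black-hulled: 448 × 12/16 = 336
  gray-hulled: 448 × 3/16 = 84
  white-hulled: 448 × 1/16 = 28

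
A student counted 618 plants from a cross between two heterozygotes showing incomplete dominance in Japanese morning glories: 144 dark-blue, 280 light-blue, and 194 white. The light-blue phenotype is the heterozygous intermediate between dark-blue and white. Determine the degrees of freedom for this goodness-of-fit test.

2

With incomplete dominance, a heterozygote × heterozygote cross gives a 1:2:1 phenotypic ratio.
A goodness-of-fit test with 3 phenotype classes has df = 3 − 1 = 2.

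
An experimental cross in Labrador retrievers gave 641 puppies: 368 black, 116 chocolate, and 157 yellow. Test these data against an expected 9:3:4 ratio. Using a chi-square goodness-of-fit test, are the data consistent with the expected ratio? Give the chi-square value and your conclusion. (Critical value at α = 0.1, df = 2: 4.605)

The 9:3:4 ratio has 16 parts, so with N = 641 the expected counts are:
  black: 641 × 9/16 = 360.5625
  chocolate: 641 × 3/16 = 120.1875
  yellow: 641 × 4/16 = 160.25
χ² = Σ (O − E)² / E
  black: (368 − 360.5625)² / 360.5625 = 0.1534
  chocolate: (116 − 120.1875)² / 120.1875 = 0.1459
  yellow: (157 − 160.25)² / 160.25 = 0.0659
χ² = 0.1534 + 0.1459 + 0.0659 = 0.3652 ≈ 0.365
Degrees of freedom = 3 − 1 = 2; critical value at α = 0.1 is 4.605.
Since 0.365 < 4.605, we fail to reject the null hypothesis — the data are consistent with the 9:3:4 ratio.

0.365; consistent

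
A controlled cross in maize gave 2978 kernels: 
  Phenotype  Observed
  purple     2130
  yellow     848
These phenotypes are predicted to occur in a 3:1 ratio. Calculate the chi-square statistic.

Under the 3:1 hypothesis (Σ ratio = 4, N = 2978):
  purple: 2978 × 3/4 = 2233.5
  yellow: 2978 × 1/4 = 744.5
χ² = Σ (O − E)² / E
  purple: (2130 − 2233.5)² / 2233.5 = 4.7962
  yellow: (848 − 744.5)² / 744.5 = 14.3885
χ² = 4.7962 + 14.3885 = 19.1847 ≈ 19.185

19.185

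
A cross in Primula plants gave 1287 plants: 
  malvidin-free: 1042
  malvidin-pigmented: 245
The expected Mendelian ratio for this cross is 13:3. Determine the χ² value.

0.069

Under the 13:3 hypothesis (Σ ratio = 16, N = 1287):
  malvidin-free: 1287 × 13/16 = 1045.6875
  malvidin-pigmented: 1287 × 3/16 = 241.3125
χ² = Σ (O − E)² / E
  malvidin-free: (1042 − 1045.6875)² / 1045.6875 = 0.0130
  malvidin-pigmented: (245 − 241.3125)² / 241.3125 = 0.0563
χ² = 0.0130 + 0.0563 = 0.0693 ≈ 0.069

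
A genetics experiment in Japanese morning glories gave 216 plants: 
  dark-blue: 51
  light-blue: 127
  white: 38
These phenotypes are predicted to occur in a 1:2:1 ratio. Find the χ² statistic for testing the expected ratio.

Total ratio parts = 4. Expected numbers out of 216:
  dark-blue: 216 × 1/4 = 54
  light-blue: 216 × 2/4 = 108
  white: 216 × 1/4 = 54
χ² = Σ (O − E)² / E
  dark-blue: (51 − 54)² / 54 = 0.1667
  light-blue: (127 − 108)² / 108 = 3.3426
  white: (38 − 54)² / 54 = 4.7407
χ² = 0.1667 + 3.3426 + 4.7407 = 8.250

8.250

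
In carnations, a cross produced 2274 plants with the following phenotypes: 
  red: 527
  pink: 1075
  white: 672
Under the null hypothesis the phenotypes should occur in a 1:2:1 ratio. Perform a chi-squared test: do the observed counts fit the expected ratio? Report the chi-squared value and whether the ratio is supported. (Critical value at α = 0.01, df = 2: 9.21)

Total ratio parts = 4. Expected numbers out of 2274:
  red: 2274 × 1/4 = 568.5
  pink: 2274 × 2/4 = 1137
  white: 2274 × 1/4 = 568.5
χ² = Σ (O − E)² / E
  red: (527 − 568.5)² / 568.5 = 3.0295
  pink: (1075 − 1137)² / 1137 = 3.3808
  white: (672 − 568.5)² / 568.5 = 18.8430
χ² = 3.0295 + 3.3808 + 18.8430 = 25.2533 ≈ 25.253
Degrees of freedom = 3 − 1 = 2; critical value at α = 0.01 is 9.21.
Since 25.253 > 9.21, we reject the null hypothesis — the data do not fit the 1:2:1 ratio.

25.253; not consistent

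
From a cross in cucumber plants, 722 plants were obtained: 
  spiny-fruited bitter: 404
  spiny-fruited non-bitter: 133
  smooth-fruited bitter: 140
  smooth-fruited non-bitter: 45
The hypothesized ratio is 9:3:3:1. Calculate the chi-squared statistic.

Under the 9:3:3:1 hypothesis (Σ ratio = 16, N = 722):
  spiny-fruited bitter: 722 × 9/16 = 406.125
  spiny-fruited non-bitter: 722 × 3/16 = 135.375
  smooth-fruited bitter: 722 × 3/16 = 135.375
  smooth-fruited non-bitter: 722 × 1/16 = 45.125
χ² = Σ (O − E)² / E
  spiny-fruited bitter: (404 − 406.125)² / 406.125 = 0.0111
  spiny-fruited non-bitter: (133 − 135.375)² / 135.375 = 0.0417
  smooth-fruited bitter: (140 − 135.375)² / 135.375 = 0.1580
  smooth-fruited non-bitter: (45 − 45.125)² / 45.125 = 0.0003
χ² = 0.0111 + 0.0417 + 0.1580 + 0.0003 = 0.2111 ≈ 0.211

0.211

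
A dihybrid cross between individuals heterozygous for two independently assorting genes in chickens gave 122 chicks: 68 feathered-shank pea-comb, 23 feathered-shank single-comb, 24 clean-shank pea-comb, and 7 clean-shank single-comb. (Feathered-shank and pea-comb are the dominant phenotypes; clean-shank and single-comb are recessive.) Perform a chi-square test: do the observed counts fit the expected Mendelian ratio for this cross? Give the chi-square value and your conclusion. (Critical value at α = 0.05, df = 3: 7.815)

0.113; consistent

A dihybrid F₂ with independent assortment and complete dominance at both loci gives a 9:3:3:1 phenotypic ratio.
Total ratio parts = 16. Expected numbers out of 122:
  feathered-shank pea-comb: 122 × 9/16 = 68.625
  feathered-shank single-comb: 122 × 3/16 = 22.875
  clean-shank pea-comb: 122 × 3/16 = 22.875
  clean-shank single-comb: 122 × 1/16 = 7.625
χ² = Σ (O − E)² / E
  feathered-shank pea-comb: (68 − 68.625)² / 68.625 = 0.0057
  feathered-shank single-comb: (23 − 22.875)² / 22.875 = 0.0007
  clean-shank pea-comb: (24 − 22.875)² / 22.875 = 0.0553
  clean-shank single-comb: (7 − 7.625)² / 7.625 = 0.0512
χ² = 0.0057 + 0.0007 + 0.0553 + 0.0512 = 0.1129 ≈ 0.113
Degrees of freedom = 4 − 1 = 3; critical value at α = 0.05 is 7.815.
Since 0.113 < 7.815, we fail to reject the null hypothesis — the data are consistent with the 9:3:3:1 ratio.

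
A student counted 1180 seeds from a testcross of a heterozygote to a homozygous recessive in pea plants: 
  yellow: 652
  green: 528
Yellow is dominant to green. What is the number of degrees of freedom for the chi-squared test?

1

A testcross of a heterozygote (Aa × aa) gives a 1:1 phenotypic ratio.
A goodness-of-fit test with 2 phenotype classes has df = 2 − 1 = 1.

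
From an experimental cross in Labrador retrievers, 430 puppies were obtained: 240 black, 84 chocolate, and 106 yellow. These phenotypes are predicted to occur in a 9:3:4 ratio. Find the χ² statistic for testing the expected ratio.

0.177

The 9:3:4 ratio has 16 parts, so with N = 430 the expected counts are:
  black: 430 × 9/16 = 241.875
  chocolate: 430 × 3/16 = 80.625
  yellow: 430 × 4/16 = 107.5
χ² = Σ (O − E)² / E
  black: (240 − 241.875)² / 241.875 = 0.0145
  chocolate: (84 − 80.625)² / 80.625 = 0.1413
  yellow: (106 − 107.5)² / 107.5 = 0.0209
χ² = 0.0145 + 0.1413 + 0.0209 = 0.1767 ≈ 0.177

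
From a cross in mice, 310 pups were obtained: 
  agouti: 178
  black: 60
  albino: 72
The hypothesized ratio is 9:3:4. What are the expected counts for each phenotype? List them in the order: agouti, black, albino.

The 9:3:4 ratio has 16 parts, so with N = 310 the expected counts are:
  agouti: 310 × 9/16 = 174.375
  black: 310 × 3/16 = 58.125
  albino: 310 × 4/16 = 77.5

174.375, 58.125, 77.5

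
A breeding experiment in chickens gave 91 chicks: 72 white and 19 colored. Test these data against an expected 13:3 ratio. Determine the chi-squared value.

0.271

The 13:3 ratio has 16 parts, so with N = 91 the expected counts are:
  white: 91 × 13/16 = 73.9375
  colored: 91 × 3/16 = 17.0625
χ² = Σ (O − E)² / E
  white: (72 − 73.9375)² / 73.9375 = 0.0508
  colored: (19 − 17.0625)² / 17.0625 = 0.2200
χ² = 0.0508 + 0.2200 = 0.2708 ≈ 0.271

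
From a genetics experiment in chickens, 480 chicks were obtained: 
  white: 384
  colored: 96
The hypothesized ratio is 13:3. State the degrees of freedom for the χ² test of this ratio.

A goodness-of-fit test with 2 phenotype classes has df = 2 − 1 = 1.

1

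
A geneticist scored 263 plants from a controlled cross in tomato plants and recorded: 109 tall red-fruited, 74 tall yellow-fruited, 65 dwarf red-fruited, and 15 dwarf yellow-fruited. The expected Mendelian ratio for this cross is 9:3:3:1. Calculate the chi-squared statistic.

27.724

The 9:3:3:1 ratio has 16 parts, so with N = 263 the expected counts are:
  tall red-fruited: 263 × 9/16 = 147.9375
  tall yellow-fruited: 263 × 3/16 = 49.3125
  dwarf red-fruited: 263 × 3/16 = 49.3125
  dwarf yellow-fruited: 263 × 1/16 = 16.4375
χ² = Σ (O − E)² / E
  tall red-fruited: (109 − 147.9375)² / 147.9375 = 10.2484
  tall yellow-fruited: (74 − 49.3125)² / 49.3125 = 12.3594
  dwarf red-fruited: (65 − 49.3125)² / 49.3125 = 4.9906
  dwarf yellow-fruited: (15 − 16.4375)² / 16.4375 = 0.1257
χ² = 10.2484 + 12.3594 + 4.9906 + 0.1257 = 27.7241 ≈ 27.724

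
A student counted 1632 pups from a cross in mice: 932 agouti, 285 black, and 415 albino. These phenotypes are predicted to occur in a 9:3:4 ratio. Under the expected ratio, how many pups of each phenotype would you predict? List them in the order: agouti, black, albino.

Total ratio parts = 16. Expected numbers out of 1632:
  agouti: 1632 × 9/16 = 918
  black: 1632 × 3/16 = 306
  albino: 1632 × 4/16 = 408

918, 306, 408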